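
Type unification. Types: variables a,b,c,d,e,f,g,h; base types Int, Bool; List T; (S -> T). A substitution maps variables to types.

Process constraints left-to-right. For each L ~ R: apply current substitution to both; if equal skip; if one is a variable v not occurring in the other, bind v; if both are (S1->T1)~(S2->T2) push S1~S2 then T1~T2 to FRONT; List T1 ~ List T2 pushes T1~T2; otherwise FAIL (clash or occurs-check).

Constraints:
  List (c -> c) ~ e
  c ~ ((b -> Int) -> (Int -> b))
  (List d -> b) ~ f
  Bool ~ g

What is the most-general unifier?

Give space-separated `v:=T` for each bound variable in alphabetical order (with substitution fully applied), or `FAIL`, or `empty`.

Answer: c:=((b -> Int) -> (Int -> b)) e:=List (((b -> Int) -> (Int -> b)) -> ((b -> Int) -> (Int -> b))) f:=(List d -> b) g:=Bool

Derivation:
step 1: unify List (c -> c) ~ e  [subst: {-} | 3 pending]
  bind e := List (c -> c)
step 2: unify c ~ ((b -> Int) -> (Int -> b))  [subst: {e:=List (c -> c)} | 2 pending]
  bind c := ((b -> Int) -> (Int -> b))
step 3: unify (List d -> b) ~ f  [subst: {e:=List (c -> c), c:=((b -> Int) -> (Int -> b))} | 1 pending]
  bind f := (List d -> b)
step 4: unify Bool ~ g  [subst: {e:=List (c -> c), c:=((b -> Int) -> (Int -> b)), f:=(List d -> b)} | 0 pending]
  bind g := Bool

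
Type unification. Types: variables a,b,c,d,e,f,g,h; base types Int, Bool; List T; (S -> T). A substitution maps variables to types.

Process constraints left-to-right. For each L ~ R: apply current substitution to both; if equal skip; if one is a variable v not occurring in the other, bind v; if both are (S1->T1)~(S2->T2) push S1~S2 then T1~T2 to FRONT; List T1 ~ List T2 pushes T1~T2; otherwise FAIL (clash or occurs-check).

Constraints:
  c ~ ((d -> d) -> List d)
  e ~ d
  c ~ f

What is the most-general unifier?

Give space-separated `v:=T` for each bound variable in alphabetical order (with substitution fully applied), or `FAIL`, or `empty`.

Answer: c:=((d -> d) -> List d) e:=d f:=((d -> d) -> List d)

Derivation:
step 1: unify c ~ ((d -> d) -> List d)  [subst: {-} | 2 pending]
  bind c := ((d -> d) -> List d)
step 2: unify e ~ d  [subst: {c:=((d -> d) -> List d)} | 1 pending]
  bind e := d
step 3: unify ((d -> d) -> List d) ~ f  [subst: {c:=((d -> d) -> List d), e:=d} | 0 pending]
  bind f := ((d -> d) -> List d)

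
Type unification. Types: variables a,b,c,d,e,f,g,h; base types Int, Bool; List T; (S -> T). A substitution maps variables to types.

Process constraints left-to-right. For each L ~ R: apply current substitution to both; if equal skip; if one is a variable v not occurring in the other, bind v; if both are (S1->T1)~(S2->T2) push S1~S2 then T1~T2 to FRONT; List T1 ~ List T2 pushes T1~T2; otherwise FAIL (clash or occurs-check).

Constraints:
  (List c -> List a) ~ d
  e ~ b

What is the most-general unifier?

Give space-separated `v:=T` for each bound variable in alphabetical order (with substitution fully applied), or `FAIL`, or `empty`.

step 1: unify (List c -> List a) ~ d  [subst: {-} | 1 pending]
  bind d := (List c -> List a)
step 2: unify e ~ b  [subst: {d:=(List c -> List a)} | 0 pending]
  bind e := b

Answer: d:=(List c -> List a) e:=b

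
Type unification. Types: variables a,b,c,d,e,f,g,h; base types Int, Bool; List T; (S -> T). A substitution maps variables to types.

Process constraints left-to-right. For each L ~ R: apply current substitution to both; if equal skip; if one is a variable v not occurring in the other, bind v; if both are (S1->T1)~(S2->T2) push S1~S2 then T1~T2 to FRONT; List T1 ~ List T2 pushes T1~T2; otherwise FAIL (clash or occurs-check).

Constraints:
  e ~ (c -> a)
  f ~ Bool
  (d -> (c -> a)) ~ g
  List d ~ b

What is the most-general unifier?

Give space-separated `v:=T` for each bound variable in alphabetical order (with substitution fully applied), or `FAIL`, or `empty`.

step 1: unify e ~ (c -> a)  [subst: {-} | 3 pending]
  bind e := (c -> a)
step 2: unify f ~ Bool  [subst: {e:=(c -> a)} | 2 pending]
  bind f := Bool
step 3: unify (d -> (c -> a)) ~ g  [subst: {e:=(c -> a), f:=Bool} | 1 pending]
  bind g := (d -> (c -> a))
step 4: unify List d ~ b  [subst: {e:=(c -> a), f:=Bool, g:=(d -> (c -> a))} | 0 pending]
  bind b := List d

Answer: b:=List d e:=(c -> a) f:=Bool g:=(d -> (c -> a))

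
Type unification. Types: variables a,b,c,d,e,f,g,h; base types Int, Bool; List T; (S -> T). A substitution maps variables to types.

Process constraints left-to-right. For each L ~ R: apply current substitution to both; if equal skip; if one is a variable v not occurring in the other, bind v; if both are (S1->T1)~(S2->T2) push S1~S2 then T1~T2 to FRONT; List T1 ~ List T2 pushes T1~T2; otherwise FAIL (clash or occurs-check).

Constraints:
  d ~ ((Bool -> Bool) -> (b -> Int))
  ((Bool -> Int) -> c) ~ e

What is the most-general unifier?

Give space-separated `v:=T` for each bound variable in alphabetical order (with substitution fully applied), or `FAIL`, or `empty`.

step 1: unify d ~ ((Bool -> Bool) -> (b -> Int))  [subst: {-} | 1 pending]
  bind d := ((Bool -> Bool) -> (b -> Int))
step 2: unify ((Bool -> Int) -> c) ~ e  [subst: {d:=((Bool -> Bool) -> (b -> Int))} | 0 pending]
  bind e := ((Bool -> Int) -> c)

Answer: d:=((Bool -> Bool) -> (b -> Int)) e:=((Bool -> Int) -> c)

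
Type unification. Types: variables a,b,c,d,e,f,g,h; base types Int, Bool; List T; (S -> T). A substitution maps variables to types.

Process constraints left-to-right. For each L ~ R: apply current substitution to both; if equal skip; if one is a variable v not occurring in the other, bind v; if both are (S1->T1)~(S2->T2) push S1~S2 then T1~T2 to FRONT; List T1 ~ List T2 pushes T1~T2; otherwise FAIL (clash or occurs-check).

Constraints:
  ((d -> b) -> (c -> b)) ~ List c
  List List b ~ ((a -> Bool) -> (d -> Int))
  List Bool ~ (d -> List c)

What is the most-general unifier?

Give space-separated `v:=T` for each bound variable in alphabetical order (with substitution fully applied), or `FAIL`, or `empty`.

Answer: FAIL

Derivation:
step 1: unify ((d -> b) -> (c -> b)) ~ List c  [subst: {-} | 2 pending]
  clash: ((d -> b) -> (c -> b)) vs List c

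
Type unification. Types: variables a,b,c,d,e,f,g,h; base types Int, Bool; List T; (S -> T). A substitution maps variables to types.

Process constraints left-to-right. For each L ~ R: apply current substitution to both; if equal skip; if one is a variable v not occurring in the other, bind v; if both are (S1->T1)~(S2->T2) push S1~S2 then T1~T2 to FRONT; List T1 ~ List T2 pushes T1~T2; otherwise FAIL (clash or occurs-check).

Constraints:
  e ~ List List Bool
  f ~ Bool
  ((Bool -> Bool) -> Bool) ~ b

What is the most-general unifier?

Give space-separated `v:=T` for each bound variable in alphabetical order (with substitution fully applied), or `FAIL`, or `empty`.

step 1: unify e ~ List List Bool  [subst: {-} | 2 pending]
  bind e := List List Bool
step 2: unify f ~ Bool  [subst: {e:=List List Bool} | 1 pending]
  bind f := Bool
step 3: unify ((Bool -> Bool) -> Bool) ~ b  [subst: {e:=List List Bool, f:=Bool} | 0 pending]
  bind b := ((Bool -> Bool) -> Bool)

Answer: b:=((Bool -> Bool) -> Bool) e:=List List Bool f:=Bool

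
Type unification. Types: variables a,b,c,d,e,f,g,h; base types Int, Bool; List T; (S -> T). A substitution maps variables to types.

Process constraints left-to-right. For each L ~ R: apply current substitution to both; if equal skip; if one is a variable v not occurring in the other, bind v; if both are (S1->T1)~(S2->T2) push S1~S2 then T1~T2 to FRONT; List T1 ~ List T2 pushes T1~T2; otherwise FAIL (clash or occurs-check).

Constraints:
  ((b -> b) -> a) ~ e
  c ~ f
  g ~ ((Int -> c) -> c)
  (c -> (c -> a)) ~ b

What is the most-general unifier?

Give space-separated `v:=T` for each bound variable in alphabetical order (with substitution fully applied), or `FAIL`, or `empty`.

Answer: b:=(f -> (f -> a)) c:=f e:=(((f -> (f -> a)) -> (f -> (f -> a))) -> a) g:=((Int -> f) -> f)

Derivation:
step 1: unify ((b -> b) -> a) ~ e  [subst: {-} | 3 pending]
  bind e := ((b -> b) -> a)
step 2: unify c ~ f  [subst: {e:=((b -> b) -> a)} | 2 pending]
  bind c := f
step 3: unify g ~ ((Int -> f) -> f)  [subst: {e:=((b -> b) -> a), c:=f} | 1 pending]
  bind g := ((Int -> f) -> f)
step 4: unify (f -> (f -> a)) ~ b  [subst: {e:=((b -> b) -> a), c:=f, g:=((Int -> f) -> f)} | 0 pending]
  bind b := (f -> (f -> a))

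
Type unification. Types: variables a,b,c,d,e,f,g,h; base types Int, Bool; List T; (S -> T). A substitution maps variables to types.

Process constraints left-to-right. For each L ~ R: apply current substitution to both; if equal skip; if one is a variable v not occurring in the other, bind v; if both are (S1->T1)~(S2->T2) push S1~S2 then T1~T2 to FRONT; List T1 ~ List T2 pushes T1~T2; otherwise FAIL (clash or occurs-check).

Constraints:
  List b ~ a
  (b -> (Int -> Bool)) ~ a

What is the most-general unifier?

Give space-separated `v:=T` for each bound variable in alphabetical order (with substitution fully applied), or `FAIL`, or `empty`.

Answer: FAIL

Derivation:
step 1: unify List b ~ a  [subst: {-} | 1 pending]
  bind a := List b
step 2: unify (b -> (Int -> Bool)) ~ List b  [subst: {a:=List b} | 0 pending]
  clash: (b -> (Int -> Bool)) vs List b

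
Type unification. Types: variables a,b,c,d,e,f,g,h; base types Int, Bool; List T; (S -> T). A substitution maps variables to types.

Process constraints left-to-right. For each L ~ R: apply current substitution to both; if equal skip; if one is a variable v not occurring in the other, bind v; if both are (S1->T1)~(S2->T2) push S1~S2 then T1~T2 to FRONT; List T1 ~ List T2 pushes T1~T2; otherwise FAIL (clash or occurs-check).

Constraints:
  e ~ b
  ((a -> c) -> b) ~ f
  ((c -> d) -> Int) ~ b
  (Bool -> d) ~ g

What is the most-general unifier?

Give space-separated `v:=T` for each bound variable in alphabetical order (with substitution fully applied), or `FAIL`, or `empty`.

step 1: unify e ~ b  [subst: {-} | 3 pending]
  bind e := b
step 2: unify ((a -> c) -> b) ~ f  [subst: {e:=b} | 2 pending]
  bind f := ((a -> c) -> b)
step 3: unify ((c -> d) -> Int) ~ b  [subst: {e:=b, f:=((a -> c) -> b)} | 1 pending]
  bind b := ((c -> d) -> Int)
step 4: unify (Bool -> d) ~ g  [subst: {e:=b, f:=((a -> c) -> b), b:=((c -> d) -> Int)} | 0 pending]
  bind g := (Bool -> d)

Answer: b:=((c -> d) -> Int) e:=((c -> d) -> Int) f:=((a -> c) -> ((c -> d) -> Int)) g:=(Bool -> d)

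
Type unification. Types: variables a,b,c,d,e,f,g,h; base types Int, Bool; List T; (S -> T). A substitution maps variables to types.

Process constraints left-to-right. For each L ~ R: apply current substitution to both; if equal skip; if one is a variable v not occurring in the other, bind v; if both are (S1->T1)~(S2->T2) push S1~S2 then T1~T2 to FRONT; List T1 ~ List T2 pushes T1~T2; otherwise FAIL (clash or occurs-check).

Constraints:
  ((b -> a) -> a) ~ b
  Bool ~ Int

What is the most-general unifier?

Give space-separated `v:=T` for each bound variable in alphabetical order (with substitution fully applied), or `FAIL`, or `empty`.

Answer: FAIL

Derivation:
step 1: unify ((b -> a) -> a) ~ b  [subst: {-} | 1 pending]
  occurs-check fail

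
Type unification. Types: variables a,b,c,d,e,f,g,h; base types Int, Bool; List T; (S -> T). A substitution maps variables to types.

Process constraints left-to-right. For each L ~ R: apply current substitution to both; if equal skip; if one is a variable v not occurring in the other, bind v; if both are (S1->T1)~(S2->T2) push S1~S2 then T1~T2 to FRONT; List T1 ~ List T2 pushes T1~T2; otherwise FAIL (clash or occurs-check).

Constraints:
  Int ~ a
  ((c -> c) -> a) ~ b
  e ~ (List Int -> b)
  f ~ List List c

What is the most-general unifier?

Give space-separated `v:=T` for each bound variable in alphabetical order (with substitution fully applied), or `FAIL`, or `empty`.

step 1: unify Int ~ a  [subst: {-} | 3 pending]
  bind a := Int
step 2: unify ((c -> c) -> Int) ~ b  [subst: {a:=Int} | 2 pending]
  bind b := ((c -> c) -> Int)
step 3: unify e ~ (List Int -> ((c -> c) -> Int))  [subst: {a:=Int, b:=((c -> c) -> Int)} | 1 pending]
  bind e := (List Int -> ((c -> c) -> Int))
step 4: unify f ~ List List c  [subst: {a:=Int, b:=((c -> c) -> Int), e:=(List Int -> ((c -> c) -> Int))} | 0 pending]
  bind f := List List c

Answer: a:=Int b:=((c -> c) -> Int) e:=(List Int -> ((c -> c) -> Int)) f:=List List c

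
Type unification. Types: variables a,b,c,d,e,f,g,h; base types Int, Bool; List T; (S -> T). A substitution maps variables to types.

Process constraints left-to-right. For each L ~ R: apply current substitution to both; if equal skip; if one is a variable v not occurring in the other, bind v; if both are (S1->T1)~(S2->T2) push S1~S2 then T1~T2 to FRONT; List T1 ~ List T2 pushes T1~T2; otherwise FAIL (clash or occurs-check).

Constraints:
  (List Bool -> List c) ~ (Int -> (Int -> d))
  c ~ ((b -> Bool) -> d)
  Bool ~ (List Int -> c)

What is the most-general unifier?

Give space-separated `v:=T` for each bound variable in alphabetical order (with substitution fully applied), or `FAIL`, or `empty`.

Answer: FAIL

Derivation:
step 1: unify (List Bool -> List c) ~ (Int -> (Int -> d))  [subst: {-} | 2 pending]
  -> decompose arrow: push List Bool~Int, List c~(Int -> d)
step 2: unify List Bool ~ Int  [subst: {-} | 3 pending]
  clash: List Bool vs Int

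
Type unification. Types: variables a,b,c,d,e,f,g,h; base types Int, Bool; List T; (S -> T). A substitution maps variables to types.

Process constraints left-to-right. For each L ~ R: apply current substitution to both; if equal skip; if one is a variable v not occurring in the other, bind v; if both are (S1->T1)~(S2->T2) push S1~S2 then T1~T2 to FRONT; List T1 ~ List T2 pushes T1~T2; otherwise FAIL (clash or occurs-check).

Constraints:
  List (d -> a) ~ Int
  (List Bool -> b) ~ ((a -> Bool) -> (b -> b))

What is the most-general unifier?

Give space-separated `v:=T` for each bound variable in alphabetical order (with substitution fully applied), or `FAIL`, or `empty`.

Answer: FAIL

Derivation:
step 1: unify List (d -> a) ~ Int  [subst: {-} | 1 pending]
  clash: List (d -> a) vs Int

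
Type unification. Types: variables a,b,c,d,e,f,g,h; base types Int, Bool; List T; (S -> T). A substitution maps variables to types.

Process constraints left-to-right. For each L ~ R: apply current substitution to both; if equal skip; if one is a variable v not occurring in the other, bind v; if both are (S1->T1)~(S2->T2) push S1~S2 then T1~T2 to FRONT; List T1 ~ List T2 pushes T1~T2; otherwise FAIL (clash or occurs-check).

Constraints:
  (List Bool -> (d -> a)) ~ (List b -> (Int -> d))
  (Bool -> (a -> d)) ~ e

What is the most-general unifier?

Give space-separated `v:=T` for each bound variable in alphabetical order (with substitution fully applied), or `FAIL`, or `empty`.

Answer: a:=Int b:=Bool d:=Int e:=(Bool -> (Int -> Int))

Derivation:
step 1: unify (List Bool -> (d -> a)) ~ (List b -> (Int -> d))  [subst: {-} | 1 pending]
  -> decompose arrow: push List Bool~List b, (d -> a)~(Int -> d)
step 2: unify List Bool ~ List b  [subst: {-} | 2 pending]
  -> decompose List: push Bool~b
step 3: unify Bool ~ b  [subst: {-} | 2 pending]
  bind b := Bool
step 4: unify (d -> a) ~ (Int -> d)  [subst: {b:=Bool} | 1 pending]
  -> decompose arrow: push d~Int, a~d
step 5: unify d ~ Int  [subst: {b:=Bool} | 2 pending]
  bind d := Int
step 6: unify a ~ Int  [subst: {b:=Bool, d:=Int} | 1 pending]
  bind a := Int
step 7: unify (Bool -> (Int -> Int)) ~ e  [subst: {b:=Bool, d:=Int, a:=Int} | 0 pending]
  bind e := (Bool -> (Int -> Int))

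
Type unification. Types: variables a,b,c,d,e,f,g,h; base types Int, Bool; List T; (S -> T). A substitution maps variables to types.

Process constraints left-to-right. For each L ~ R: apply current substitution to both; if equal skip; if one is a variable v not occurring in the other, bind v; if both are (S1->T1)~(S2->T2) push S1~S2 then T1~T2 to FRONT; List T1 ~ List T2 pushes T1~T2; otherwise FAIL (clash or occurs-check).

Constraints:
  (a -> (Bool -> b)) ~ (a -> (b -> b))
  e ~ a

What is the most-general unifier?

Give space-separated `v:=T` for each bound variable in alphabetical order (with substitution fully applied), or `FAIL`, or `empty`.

step 1: unify (a -> (Bool -> b)) ~ (a -> (b -> b))  [subst: {-} | 1 pending]
  -> decompose arrow: push a~a, (Bool -> b)~(b -> b)
step 2: unify a ~ a  [subst: {-} | 2 pending]
  -> identical, skip
step 3: unify (Bool -> b) ~ (b -> b)  [subst: {-} | 1 pending]
  -> decompose arrow: push Bool~b, b~b
step 4: unify Bool ~ b  [subst: {-} | 2 pending]
  bind b := Bool
step 5: unify Bool ~ Bool  [subst: {b:=Bool} | 1 pending]
  -> identical, skip
step 6: unify e ~ a  [subst: {b:=Bool} | 0 pending]
  bind e := a

Answer: b:=Bool e:=a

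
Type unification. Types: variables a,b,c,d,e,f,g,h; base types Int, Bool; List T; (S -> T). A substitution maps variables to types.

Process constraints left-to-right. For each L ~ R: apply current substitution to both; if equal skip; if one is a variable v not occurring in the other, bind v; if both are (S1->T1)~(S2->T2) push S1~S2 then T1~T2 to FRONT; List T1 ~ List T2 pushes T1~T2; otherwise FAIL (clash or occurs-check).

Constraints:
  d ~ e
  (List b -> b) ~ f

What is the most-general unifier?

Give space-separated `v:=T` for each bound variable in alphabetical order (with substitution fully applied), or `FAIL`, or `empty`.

Answer: d:=e f:=(List b -> b)

Derivation:
step 1: unify d ~ e  [subst: {-} | 1 pending]
  bind d := e
step 2: unify (List b -> b) ~ f  [subst: {d:=e} | 0 pending]
  bind f := (List b -> b)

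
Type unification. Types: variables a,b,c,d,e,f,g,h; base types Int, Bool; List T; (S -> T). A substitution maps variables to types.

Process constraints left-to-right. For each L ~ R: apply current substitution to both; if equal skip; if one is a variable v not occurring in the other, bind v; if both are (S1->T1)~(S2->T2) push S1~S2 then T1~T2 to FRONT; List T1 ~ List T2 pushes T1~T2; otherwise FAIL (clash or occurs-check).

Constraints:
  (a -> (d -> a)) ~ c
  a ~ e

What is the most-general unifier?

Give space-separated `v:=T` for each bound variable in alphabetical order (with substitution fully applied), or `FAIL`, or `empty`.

step 1: unify (a -> (d -> a)) ~ c  [subst: {-} | 1 pending]
  bind c := (a -> (d -> a))
step 2: unify a ~ e  [subst: {c:=(a -> (d -> a))} | 0 pending]
  bind a := e

Answer: a:=e c:=(e -> (d -> e))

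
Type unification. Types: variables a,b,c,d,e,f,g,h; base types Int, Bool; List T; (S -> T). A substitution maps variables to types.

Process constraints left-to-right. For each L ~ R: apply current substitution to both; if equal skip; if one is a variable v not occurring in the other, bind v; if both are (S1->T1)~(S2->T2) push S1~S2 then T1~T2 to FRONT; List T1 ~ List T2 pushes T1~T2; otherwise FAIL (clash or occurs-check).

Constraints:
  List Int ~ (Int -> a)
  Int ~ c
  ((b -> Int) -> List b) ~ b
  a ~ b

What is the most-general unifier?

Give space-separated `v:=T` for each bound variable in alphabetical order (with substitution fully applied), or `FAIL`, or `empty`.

Answer: FAIL

Derivation:
step 1: unify List Int ~ (Int -> a)  [subst: {-} | 3 pending]
  clash: List Int vs (Int -> a)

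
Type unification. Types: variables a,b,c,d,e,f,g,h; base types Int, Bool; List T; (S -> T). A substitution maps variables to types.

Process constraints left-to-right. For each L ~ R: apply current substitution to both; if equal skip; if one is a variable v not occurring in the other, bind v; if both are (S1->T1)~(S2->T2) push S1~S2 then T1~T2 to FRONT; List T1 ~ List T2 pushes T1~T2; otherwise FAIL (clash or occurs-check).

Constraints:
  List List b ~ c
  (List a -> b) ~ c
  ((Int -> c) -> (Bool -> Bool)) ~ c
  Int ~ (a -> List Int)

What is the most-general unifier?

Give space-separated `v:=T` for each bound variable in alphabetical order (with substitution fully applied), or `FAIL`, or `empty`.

step 1: unify List List b ~ c  [subst: {-} | 3 pending]
  bind c := List List b
step 2: unify (List a -> b) ~ List List b  [subst: {c:=List List b} | 2 pending]
  clash: (List a -> b) vs List List b

Answer: FAIL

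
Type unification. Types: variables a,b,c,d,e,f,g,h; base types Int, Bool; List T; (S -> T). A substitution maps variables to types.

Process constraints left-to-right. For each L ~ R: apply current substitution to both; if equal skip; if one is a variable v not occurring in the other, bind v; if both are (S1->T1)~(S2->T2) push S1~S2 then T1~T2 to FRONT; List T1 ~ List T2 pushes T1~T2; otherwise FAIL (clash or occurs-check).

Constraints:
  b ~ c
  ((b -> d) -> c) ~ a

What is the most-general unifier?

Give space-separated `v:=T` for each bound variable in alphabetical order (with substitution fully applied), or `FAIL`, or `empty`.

step 1: unify b ~ c  [subst: {-} | 1 pending]
  bind b := c
step 2: unify ((c -> d) -> c) ~ a  [subst: {b:=c} | 0 pending]
  bind a := ((c -> d) -> c)

Answer: a:=((c -> d) -> c) b:=c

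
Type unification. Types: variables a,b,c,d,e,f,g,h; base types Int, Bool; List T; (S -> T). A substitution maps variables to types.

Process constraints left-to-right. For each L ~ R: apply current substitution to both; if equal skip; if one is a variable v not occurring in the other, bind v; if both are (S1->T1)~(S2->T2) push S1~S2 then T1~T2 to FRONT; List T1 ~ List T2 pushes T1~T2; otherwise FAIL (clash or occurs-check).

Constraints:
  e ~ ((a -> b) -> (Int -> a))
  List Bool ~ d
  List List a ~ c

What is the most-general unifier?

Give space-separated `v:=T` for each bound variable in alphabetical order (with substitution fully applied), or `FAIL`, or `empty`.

step 1: unify e ~ ((a -> b) -> (Int -> a))  [subst: {-} | 2 pending]
  bind e := ((a -> b) -> (Int -> a))
step 2: unify List Bool ~ d  [subst: {e:=((a -> b) -> (Int -> a))} | 1 pending]
  bind d := List Bool
step 3: unify List List a ~ c  [subst: {e:=((a -> b) -> (Int -> a)), d:=List Bool} | 0 pending]
  bind c := List List a

Answer: c:=List List a d:=List Bool e:=((a -> b) -> (Int -> a))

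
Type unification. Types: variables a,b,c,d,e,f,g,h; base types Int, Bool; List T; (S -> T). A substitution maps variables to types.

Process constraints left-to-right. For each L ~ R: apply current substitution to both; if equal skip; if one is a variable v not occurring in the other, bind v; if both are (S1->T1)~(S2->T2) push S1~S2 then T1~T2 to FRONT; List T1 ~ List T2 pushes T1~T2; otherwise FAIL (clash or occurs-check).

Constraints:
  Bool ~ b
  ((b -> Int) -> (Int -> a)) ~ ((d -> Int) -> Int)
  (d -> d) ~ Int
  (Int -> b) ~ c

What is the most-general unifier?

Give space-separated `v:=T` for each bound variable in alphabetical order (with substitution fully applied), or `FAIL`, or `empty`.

Answer: FAIL

Derivation:
step 1: unify Bool ~ b  [subst: {-} | 3 pending]
  bind b := Bool
step 2: unify ((Bool -> Int) -> (Int -> a)) ~ ((d -> Int) -> Int)  [subst: {b:=Bool} | 2 pending]
  -> decompose arrow: push (Bool -> Int)~(d -> Int), (Int -> a)~Int
step 3: unify (Bool -> Int) ~ (d -> Int)  [subst: {b:=Bool} | 3 pending]
  -> decompose arrow: push Bool~d, Int~Int
step 4: unify Bool ~ d  [subst: {b:=Bool} | 4 pending]
  bind d := Bool
step 5: unify Int ~ Int  [subst: {b:=Bool, d:=Bool} | 3 pending]
  -> identical, skip
step 6: unify (Int -> a) ~ Int  [subst: {b:=Bool, d:=Bool} | 2 pending]
  clash: (Int -> a) vs Int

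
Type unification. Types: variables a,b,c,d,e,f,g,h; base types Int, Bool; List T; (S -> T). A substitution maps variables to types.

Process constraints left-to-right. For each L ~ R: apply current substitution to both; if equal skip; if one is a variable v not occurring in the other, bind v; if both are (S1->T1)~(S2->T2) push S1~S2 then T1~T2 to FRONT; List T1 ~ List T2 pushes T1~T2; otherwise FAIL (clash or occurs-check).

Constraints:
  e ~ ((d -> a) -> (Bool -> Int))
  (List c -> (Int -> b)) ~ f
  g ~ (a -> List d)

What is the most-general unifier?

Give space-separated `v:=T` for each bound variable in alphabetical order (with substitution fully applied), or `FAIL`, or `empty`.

Answer: e:=((d -> a) -> (Bool -> Int)) f:=(List c -> (Int -> b)) g:=(a -> List d)

Derivation:
step 1: unify e ~ ((d -> a) -> (Bool -> Int))  [subst: {-} | 2 pending]
  bind e := ((d -> a) -> (Bool -> Int))
step 2: unify (List c -> (Int -> b)) ~ f  [subst: {e:=((d -> a) -> (Bool -> Int))} | 1 pending]
  bind f := (List c -> (Int -> b))
step 3: unify g ~ (a -> List d)  [subst: {e:=((d -> a) -> (Bool -> Int)), f:=(List c -> (Int -> b))} | 0 pending]
  bind g := (a -> List d)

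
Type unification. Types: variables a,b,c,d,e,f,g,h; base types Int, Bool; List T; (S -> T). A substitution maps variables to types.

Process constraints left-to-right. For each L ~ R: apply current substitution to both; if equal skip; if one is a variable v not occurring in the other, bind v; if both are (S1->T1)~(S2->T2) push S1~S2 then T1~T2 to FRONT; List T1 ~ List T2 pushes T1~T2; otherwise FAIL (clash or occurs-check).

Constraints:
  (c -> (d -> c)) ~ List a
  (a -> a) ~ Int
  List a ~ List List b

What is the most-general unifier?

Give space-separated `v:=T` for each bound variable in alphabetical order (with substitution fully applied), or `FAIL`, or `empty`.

Answer: FAIL

Derivation:
step 1: unify (c -> (d -> c)) ~ List a  [subst: {-} | 2 pending]
  clash: (c -> (d -> c)) vs List a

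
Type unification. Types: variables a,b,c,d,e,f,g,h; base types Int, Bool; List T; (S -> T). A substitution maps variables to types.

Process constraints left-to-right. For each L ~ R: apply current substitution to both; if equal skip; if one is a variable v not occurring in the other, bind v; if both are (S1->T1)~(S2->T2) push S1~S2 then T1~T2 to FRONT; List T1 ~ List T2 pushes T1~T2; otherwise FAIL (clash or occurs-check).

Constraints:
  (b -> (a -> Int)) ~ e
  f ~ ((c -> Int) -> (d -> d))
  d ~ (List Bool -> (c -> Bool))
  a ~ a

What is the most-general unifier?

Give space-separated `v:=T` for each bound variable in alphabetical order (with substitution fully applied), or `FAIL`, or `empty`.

Answer: d:=(List Bool -> (c -> Bool)) e:=(b -> (a -> Int)) f:=((c -> Int) -> ((List Bool -> (c -> Bool)) -> (List Bool -> (c -> Bool))))

Derivation:
step 1: unify (b -> (a -> Int)) ~ e  [subst: {-} | 3 pending]
  bind e := (b -> (a -> Int))
step 2: unify f ~ ((c -> Int) -> (d -> d))  [subst: {e:=(b -> (a -> Int))} | 2 pending]
  bind f := ((c -> Int) -> (d -> d))
step 3: unify d ~ (List Bool -> (c -> Bool))  [subst: {e:=(b -> (a -> Int)), f:=((c -> Int) -> (d -> d))} | 1 pending]
  bind d := (List Bool -> (c -> Bool))
step 4: unify a ~ a  [subst: {e:=(b -> (a -> Int)), f:=((c -> Int) -> (d -> d)), d:=(List Bool -> (c -> Bool))} | 0 pending]
  -> identical, skip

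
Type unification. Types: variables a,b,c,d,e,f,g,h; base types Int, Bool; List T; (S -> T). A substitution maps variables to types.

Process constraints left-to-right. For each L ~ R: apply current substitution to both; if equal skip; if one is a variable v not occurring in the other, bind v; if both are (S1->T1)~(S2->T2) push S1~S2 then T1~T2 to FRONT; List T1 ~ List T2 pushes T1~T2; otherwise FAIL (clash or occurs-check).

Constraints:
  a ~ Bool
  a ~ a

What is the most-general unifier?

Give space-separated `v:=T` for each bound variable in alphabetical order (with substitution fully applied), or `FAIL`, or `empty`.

Answer: a:=Bool

Derivation:
step 1: unify a ~ Bool  [subst: {-} | 1 pending]
  bind a := Bool
step 2: unify Bool ~ Bool  [subst: {a:=Bool} | 0 pending]
  -> identical, skip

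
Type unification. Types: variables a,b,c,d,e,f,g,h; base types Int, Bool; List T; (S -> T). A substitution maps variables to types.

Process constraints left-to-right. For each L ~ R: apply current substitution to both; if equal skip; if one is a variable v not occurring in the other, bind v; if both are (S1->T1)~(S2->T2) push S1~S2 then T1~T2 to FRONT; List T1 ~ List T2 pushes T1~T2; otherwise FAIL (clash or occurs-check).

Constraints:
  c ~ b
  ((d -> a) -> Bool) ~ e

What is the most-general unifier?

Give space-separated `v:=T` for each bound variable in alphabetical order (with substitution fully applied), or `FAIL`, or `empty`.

Answer: c:=b e:=((d -> a) -> Bool)

Derivation:
step 1: unify c ~ b  [subst: {-} | 1 pending]
  bind c := b
step 2: unify ((d -> a) -> Bool) ~ e  [subst: {c:=b} | 0 pending]
  bind e := ((d -> a) -> Bool)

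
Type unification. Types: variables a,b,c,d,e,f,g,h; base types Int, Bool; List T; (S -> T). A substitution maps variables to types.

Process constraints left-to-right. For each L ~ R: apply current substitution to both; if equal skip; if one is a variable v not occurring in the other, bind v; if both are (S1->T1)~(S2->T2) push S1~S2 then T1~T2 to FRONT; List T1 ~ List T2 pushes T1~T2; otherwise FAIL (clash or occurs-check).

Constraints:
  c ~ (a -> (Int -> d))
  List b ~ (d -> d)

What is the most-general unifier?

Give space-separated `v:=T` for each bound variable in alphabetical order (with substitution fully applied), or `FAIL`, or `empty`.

Answer: FAIL

Derivation:
step 1: unify c ~ (a -> (Int -> d))  [subst: {-} | 1 pending]
  bind c := (a -> (Int -> d))
step 2: unify List b ~ (d -> d)  [subst: {c:=(a -> (Int -> d))} | 0 pending]
  clash: List b vs (d -> d)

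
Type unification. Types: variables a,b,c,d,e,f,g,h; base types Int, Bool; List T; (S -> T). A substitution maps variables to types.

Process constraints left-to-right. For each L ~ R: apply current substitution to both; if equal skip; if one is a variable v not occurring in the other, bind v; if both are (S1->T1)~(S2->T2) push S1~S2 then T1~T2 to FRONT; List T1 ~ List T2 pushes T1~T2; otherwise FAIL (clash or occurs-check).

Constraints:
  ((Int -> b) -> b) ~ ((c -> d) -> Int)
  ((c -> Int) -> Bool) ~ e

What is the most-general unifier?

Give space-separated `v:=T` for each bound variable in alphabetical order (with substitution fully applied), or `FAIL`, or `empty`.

Answer: b:=Int c:=Int d:=Int e:=((Int -> Int) -> Bool)

Derivation:
step 1: unify ((Int -> b) -> b) ~ ((c -> d) -> Int)  [subst: {-} | 1 pending]
  -> decompose arrow: push (Int -> b)~(c -> d), b~Int
step 2: unify (Int -> b) ~ (c -> d)  [subst: {-} | 2 pending]
  -> decompose arrow: push Int~c, b~d
step 3: unify Int ~ c  [subst: {-} | 3 pending]
  bind c := Int
step 4: unify b ~ d  [subst: {c:=Int} | 2 pending]
  bind b := d
step 5: unify d ~ Int  [subst: {c:=Int, b:=d} | 1 pending]
  bind d := Int
step 6: unify ((Int -> Int) -> Bool) ~ e  [subst: {c:=Int, b:=d, d:=Int} | 0 pending]
  bind e := ((Int -> Int) -> Bool)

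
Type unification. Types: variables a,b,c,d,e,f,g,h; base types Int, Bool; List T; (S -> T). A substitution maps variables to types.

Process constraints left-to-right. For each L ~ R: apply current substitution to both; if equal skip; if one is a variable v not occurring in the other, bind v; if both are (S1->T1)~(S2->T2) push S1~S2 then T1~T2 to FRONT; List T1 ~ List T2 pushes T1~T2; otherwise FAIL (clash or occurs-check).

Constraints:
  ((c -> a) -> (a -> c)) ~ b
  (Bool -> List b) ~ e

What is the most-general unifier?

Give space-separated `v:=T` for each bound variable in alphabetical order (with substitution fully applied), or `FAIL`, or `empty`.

step 1: unify ((c -> a) -> (a -> c)) ~ b  [subst: {-} | 1 pending]
  bind b := ((c -> a) -> (a -> c))
step 2: unify (Bool -> List ((c -> a) -> (a -> c))) ~ e  [subst: {b:=((c -> a) -> (a -> c))} | 0 pending]
  bind e := (Bool -> List ((c -> a) -> (a -> c)))

Answer: b:=((c -> a) -> (a -> c)) e:=(Bool -> List ((c -> a) -> (a -> c)))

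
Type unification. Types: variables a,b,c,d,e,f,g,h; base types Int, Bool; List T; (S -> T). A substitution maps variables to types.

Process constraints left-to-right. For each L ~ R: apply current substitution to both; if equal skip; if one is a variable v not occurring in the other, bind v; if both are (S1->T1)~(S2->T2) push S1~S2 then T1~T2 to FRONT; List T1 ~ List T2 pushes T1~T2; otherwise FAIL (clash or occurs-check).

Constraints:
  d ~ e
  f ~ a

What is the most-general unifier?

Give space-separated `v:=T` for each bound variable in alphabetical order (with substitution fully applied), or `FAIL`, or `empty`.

step 1: unify d ~ e  [subst: {-} | 1 pending]
  bind d := e
step 2: unify f ~ a  [subst: {d:=e} | 0 pending]
  bind f := a

Answer: d:=e f:=a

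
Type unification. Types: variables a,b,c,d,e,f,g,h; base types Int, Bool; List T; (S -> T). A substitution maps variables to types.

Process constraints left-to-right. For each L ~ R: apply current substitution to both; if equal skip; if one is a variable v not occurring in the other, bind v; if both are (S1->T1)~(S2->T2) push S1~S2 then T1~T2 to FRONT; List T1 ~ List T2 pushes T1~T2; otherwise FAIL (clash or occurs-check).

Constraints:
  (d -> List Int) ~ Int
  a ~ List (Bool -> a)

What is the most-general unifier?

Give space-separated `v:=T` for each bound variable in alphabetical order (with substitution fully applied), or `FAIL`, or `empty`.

step 1: unify (d -> List Int) ~ Int  [subst: {-} | 1 pending]
  clash: (d -> List Int) vs Int

Answer: FAIL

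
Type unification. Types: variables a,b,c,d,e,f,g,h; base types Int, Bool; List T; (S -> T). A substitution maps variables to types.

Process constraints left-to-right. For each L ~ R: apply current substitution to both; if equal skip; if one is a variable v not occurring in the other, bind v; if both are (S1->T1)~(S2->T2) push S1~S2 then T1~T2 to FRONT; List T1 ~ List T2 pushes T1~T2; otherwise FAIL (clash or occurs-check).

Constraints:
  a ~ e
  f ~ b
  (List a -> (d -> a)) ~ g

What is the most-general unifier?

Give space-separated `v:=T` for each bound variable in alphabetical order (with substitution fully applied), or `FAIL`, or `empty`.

step 1: unify a ~ e  [subst: {-} | 2 pending]
  bind a := e
step 2: unify f ~ b  [subst: {a:=e} | 1 pending]
  bind f := b
step 3: unify (List e -> (d -> e)) ~ g  [subst: {a:=e, f:=b} | 0 pending]
  bind g := (List e -> (d -> e))

Answer: a:=e f:=b g:=(List e -> (d -> e))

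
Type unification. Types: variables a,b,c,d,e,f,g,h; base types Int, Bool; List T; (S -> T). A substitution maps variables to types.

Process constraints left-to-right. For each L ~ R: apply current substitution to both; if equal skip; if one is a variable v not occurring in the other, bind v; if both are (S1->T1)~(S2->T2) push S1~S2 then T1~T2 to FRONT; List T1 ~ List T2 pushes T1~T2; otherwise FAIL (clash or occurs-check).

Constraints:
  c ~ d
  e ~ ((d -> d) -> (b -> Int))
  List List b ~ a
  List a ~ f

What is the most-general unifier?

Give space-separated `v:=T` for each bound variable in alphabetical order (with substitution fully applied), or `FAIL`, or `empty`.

step 1: unify c ~ d  [subst: {-} | 3 pending]
  bind c := d
step 2: unify e ~ ((d -> d) -> (b -> Int))  [subst: {c:=d} | 2 pending]
  bind e := ((d -> d) -> (b -> Int))
step 3: unify List List b ~ a  [subst: {c:=d, e:=((d -> d) -> (b -> Int))} | 1 pending]
  bind a := List List b
step 4: unify List List List b ~ f  [subst: {c:=d, e:=((d -> d) -> (b -> Int)), a:=List List b} | 0 pending]
  bind f := List List List b

Answer: a:=List List b c:=d e:=((d -> d) -> (b -> Int)) f:=List List List b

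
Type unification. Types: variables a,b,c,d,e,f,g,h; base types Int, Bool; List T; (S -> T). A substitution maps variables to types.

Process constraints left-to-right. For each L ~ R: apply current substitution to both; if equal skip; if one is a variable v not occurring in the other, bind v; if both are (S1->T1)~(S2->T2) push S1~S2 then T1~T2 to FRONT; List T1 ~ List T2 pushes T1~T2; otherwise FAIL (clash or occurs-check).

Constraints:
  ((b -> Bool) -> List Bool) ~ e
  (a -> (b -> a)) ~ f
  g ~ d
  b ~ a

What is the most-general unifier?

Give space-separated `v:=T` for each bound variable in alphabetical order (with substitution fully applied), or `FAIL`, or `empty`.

step 1: unify ((b -> Bool) -> List Bool) ~ e  [subst: {-} | 3 pending]
  bind e := ((b -> Bool) -> List Bool)
step 2: unify (a -> (b -> a)) ~ f  [subst: {e:=((b -> Bool) -> List Bool)} | 2 pending]
  bind f := (a -> (b -> a))
step 3: unify g ~ d  [subst: {e:=((b -> Bool) -> List Bool), f:=(a -> (b -> a))} | 1 pending]
  bind g := d
step 4: unify b ~ a  [subst: {e:=((b -> Bool) -> List Bool), f:=(a -> (b -> a)), g:=d} | 0 pending]
  bind b := a

Answer: b:=a e:=((a -> Bool) -> List Bool) f:=(a -> (a -> a)) g:=d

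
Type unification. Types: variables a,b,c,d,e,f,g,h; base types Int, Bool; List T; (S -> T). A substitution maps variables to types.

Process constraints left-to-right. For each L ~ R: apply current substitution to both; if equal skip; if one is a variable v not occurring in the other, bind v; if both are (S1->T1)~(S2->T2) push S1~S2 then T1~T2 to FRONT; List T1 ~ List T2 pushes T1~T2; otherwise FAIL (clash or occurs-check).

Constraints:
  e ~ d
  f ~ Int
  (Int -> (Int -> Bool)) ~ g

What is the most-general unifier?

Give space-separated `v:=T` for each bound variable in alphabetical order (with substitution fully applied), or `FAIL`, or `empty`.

Answer: e:=d f:=Int g:=(Int -> (Int -> Bool))

Derivation:
step 1: unify e ~ d  [subst: {-} | 2 pending]
  bind e := d
step 2: unify f ~ Int  [subst: {e:=d} | 1 pending]
  bind f := Int
step 3: unify (Int -> (Int -> Bool)) ~ g  [subst: {e:=d, f:=Int} | 0 pending]
  bind g := (Int -> (Int -> Bool))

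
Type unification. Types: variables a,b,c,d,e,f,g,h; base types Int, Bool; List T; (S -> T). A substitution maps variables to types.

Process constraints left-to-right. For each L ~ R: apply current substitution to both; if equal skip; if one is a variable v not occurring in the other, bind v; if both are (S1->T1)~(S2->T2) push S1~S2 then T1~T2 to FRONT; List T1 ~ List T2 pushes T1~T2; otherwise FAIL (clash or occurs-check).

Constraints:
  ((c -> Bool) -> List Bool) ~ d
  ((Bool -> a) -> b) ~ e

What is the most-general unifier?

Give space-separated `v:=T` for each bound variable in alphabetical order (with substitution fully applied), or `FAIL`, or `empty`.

Answer: d:=((c -> Bool) -> List Bool) e:=((Bool -> a) -> b)

Derivation:
step 1: unify ((c -> Bool) -> List Bool) ~ d  [subst: {-} | 1 pending]
  bind d := ((c -> Bool) -> List Bool)
step 2: unify ((Bool -> a) -> b) ~ e  [subst: {d:=((c -> Bool) -> List Bool)} | 0 pending]
  bind e := ((Bool -> a) -> b)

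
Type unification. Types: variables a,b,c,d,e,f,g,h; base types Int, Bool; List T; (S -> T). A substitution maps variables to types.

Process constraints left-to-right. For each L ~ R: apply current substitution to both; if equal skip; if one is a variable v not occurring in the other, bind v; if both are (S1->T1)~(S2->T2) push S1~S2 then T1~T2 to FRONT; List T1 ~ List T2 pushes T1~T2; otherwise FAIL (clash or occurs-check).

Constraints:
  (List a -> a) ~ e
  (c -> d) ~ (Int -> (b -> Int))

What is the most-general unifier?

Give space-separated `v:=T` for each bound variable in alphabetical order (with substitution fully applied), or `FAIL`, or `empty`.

Answer: c:=Int d:=(b -> Int) e:=(List a -> a)

Derivation:
step 1: unify (List a -> a) ~ e  [subst: {-} | 1 pending]
  bind e := (List a -> a)
step 2: unify (c -> d) ~ (Int -> (b -> Int))  [subst: {e:=(List a -> a)} | 0 pending]
  -> decompose arrow: push c~Int, d~(b -> Int)
step 3: unify c ~ Int  [subst: {e:=(List a -> a)} | 1 pending]
  bind c := Int
step 4: unify d ~ (b -> Int)  [subst: {e:=(List a -> a), c:=Int} | 0 pending]
  bind d := (b -> Int)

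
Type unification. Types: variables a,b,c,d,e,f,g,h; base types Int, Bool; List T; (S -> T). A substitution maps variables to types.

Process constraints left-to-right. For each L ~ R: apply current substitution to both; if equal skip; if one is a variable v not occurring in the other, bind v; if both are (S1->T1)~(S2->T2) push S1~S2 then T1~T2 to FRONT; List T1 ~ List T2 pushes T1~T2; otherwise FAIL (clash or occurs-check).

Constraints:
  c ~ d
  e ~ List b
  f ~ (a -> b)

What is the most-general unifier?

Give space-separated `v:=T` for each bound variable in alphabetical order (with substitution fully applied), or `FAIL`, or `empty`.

step 1: unify c ~ d  [subst: {-} | 2 pending]
  bind c := d
step 2: unify e ~ List b  [subst: {c:=d} | 1 pending]
  bind e := List b
step 3: unify f ~ (a -> b)  [subst: {c:=d, e:=List b} | 0 pending]
  bind f := (a -> b)

Answer: c:=d e:=List b f:=(a -> b)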